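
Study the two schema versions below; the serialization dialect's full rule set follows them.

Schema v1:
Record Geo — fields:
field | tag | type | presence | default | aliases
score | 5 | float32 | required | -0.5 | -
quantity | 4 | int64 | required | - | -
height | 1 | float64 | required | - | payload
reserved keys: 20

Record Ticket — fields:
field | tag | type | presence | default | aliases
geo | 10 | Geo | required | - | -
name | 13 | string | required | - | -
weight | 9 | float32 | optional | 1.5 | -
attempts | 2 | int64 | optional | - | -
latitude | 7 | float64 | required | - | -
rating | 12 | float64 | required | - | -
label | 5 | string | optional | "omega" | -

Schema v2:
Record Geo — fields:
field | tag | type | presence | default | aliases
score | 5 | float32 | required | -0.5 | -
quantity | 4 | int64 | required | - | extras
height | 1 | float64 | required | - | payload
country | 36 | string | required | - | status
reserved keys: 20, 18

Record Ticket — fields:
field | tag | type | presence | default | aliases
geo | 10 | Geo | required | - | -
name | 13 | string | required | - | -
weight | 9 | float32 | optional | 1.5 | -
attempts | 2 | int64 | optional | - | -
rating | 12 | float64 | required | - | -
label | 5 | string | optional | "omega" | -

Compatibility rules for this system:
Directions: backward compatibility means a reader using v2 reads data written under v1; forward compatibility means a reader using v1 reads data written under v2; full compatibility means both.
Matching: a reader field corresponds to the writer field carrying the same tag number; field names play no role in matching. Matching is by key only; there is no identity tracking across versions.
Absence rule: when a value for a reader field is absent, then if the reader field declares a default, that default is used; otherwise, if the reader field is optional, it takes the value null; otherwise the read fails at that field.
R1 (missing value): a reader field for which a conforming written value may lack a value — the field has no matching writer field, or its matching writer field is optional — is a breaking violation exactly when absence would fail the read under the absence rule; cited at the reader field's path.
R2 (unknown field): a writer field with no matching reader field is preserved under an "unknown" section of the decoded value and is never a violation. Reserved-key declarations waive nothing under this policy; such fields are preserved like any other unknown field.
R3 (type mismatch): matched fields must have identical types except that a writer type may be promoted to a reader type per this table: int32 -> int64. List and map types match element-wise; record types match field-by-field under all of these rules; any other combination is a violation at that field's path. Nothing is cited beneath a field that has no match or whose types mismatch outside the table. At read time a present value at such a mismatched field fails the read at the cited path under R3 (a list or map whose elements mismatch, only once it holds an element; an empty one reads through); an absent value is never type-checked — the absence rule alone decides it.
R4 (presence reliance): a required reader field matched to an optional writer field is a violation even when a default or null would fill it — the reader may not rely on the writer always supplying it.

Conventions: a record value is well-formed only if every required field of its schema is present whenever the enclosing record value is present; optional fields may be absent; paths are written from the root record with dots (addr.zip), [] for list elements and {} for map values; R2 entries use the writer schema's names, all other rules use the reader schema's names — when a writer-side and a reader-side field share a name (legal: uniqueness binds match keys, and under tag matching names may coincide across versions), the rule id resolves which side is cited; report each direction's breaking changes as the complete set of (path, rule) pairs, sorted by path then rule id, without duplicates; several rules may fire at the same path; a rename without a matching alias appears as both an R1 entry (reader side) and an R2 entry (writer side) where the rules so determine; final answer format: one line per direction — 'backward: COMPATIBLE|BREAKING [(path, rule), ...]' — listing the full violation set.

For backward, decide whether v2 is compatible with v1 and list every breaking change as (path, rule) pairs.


backward: BREAKING [(geo.country, R1)]

in Ticket below, arrows point writer -> reader
backward on Ticket — v2 reading data written by v1:
  Geo -> Geo, writer required: geo aligns to geo
  string -> string, writer required: name aligns to name
  float32 -> float32, writer optional: weight aligns to weight
  int64 -> int64, writer optional: attempts aligns to attempts
  float64 -> float64, writer required: rating aligns to rating
  string -> string, writer optional: label aligns to label
  latitude (writer side), unknown to reader
  float32 -> float32, writer required: geo.score aligns to geo.score
  int64 -> int64, writer required: geo.quantity aligns to geo.quantity
  float64 -> float64, writer required: geo.height aligns to geo.height
  geo.country: no writer match
  rule R1 violated at geo.country
  => 1 violation(s): backward is BREAKING for Ticket
ruling out the remaining Ticket differences:
  removed field latitude from record Ticket -> matters only for Ticket's forward compatibility — outside the asked direction


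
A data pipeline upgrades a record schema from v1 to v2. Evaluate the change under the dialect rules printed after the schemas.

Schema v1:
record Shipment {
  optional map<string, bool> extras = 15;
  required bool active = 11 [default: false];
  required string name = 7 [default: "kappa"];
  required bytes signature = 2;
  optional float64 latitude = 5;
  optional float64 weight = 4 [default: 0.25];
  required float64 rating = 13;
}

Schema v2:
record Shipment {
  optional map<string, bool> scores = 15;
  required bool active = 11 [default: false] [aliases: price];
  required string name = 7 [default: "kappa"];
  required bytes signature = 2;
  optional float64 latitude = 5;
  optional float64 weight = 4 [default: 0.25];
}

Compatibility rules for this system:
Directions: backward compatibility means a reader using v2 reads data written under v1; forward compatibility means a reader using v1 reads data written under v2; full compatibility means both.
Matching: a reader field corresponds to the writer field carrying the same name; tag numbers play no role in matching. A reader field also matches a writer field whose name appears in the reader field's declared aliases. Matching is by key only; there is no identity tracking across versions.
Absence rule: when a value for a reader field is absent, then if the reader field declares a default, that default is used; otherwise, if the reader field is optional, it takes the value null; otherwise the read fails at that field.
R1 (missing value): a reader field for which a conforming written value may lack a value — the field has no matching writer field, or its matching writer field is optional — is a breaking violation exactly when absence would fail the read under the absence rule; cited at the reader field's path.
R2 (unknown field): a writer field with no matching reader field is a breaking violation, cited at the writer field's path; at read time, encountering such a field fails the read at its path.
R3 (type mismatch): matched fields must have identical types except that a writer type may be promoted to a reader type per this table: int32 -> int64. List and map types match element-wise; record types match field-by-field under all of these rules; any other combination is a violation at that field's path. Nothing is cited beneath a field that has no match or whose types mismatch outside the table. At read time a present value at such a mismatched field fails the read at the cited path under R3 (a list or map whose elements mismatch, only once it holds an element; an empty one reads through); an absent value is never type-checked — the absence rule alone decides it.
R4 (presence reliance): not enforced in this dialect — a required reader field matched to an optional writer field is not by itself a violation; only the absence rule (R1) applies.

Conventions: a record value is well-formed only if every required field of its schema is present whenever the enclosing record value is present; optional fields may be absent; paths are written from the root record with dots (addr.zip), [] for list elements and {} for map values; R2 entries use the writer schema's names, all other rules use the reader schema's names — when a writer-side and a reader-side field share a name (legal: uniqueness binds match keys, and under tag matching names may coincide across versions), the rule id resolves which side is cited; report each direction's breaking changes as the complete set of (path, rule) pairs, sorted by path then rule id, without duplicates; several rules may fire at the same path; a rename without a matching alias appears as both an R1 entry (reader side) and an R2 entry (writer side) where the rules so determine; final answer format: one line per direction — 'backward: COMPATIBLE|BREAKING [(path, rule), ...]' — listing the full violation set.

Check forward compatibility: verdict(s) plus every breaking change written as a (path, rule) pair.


the writer's type comes first in each Shipment pair
forward pass over Shipment, reader schema v1, writer schema v2:
  extras has no writer counterpart
  bool -> bool, writer required: active aligns to active
  string -> string, writer required: name aligns to name
  bytes -> bytes, writer required: signature aligns to signature
  float64 -> float64, writer optional: latitude aligns to latitude
  float64 -> float64, writer optional: weight aligns to weight
  rating has no writer counterpart
  scores (writer side), unknown to reader
  breaking: (rating, R1)
  breaking: (scores, R2)
  forward on Shipment therefore BREAKING (2)

forward: BREAKING [(rating, R1), (scores, R2)]


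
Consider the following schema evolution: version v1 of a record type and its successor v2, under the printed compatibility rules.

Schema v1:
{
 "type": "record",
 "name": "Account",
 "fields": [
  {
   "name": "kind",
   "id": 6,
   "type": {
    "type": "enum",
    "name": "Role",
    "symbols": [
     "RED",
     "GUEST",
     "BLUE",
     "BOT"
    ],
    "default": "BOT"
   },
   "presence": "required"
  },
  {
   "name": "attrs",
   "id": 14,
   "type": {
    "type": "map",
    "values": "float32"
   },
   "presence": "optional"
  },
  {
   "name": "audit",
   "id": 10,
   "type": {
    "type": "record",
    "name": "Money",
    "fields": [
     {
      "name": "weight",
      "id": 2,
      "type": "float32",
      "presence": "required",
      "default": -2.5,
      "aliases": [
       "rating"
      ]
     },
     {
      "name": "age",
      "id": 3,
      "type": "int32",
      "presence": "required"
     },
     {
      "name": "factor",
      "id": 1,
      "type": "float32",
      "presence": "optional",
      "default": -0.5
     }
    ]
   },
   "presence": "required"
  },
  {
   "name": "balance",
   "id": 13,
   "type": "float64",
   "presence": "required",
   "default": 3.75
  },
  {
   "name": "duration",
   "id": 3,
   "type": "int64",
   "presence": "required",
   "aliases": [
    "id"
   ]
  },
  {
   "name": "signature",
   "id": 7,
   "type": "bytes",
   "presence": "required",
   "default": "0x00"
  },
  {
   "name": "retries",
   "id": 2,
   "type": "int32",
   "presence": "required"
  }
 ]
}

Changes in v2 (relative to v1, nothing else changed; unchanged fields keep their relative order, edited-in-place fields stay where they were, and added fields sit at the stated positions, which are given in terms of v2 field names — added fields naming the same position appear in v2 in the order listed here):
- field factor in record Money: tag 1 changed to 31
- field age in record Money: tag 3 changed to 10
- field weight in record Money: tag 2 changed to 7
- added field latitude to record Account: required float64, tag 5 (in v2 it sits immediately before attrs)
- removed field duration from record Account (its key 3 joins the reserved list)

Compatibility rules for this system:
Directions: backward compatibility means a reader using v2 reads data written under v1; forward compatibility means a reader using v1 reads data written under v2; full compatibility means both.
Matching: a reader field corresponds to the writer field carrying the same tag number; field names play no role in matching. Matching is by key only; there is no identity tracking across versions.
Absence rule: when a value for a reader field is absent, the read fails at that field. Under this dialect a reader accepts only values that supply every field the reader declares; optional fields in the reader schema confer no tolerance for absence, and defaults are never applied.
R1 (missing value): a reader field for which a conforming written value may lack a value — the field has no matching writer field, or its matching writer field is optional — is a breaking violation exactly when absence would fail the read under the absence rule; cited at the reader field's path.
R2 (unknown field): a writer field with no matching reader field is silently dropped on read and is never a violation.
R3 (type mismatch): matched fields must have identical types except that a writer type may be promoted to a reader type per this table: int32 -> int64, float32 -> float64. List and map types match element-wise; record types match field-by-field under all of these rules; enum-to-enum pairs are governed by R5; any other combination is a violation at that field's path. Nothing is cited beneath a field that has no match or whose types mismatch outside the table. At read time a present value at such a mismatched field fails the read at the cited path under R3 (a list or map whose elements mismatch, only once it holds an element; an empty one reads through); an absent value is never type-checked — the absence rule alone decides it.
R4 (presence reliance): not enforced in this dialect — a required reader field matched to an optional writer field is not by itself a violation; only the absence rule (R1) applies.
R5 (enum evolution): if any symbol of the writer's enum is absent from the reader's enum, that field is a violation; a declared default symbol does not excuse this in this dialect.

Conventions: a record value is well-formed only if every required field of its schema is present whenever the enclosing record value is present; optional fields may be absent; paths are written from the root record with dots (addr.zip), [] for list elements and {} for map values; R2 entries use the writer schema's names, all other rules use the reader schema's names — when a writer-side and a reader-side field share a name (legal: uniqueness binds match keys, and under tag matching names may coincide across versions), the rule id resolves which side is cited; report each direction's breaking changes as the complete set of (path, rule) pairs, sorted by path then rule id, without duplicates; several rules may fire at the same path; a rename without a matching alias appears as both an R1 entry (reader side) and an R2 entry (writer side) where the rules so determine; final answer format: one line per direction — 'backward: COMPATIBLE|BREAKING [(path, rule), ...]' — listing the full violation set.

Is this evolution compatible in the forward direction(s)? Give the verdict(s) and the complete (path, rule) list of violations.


the writer's type comes first in each Account pair
forward on Account — v1 reading data written by v2:
  Role -> Role, writer required: kind aligns to kind
  map<string, float32> -> map<string, float32>, writer optional: attrs aligns to attrs
  Money -> Money, writer required: audit aligns to audit
  float64 -> float64, writer required: balance aligns to balance
  duration: no writer-side match
  bytes -> bytes, writer required: signature aligns to signature
  int32 -> int32, writer required: retries aligns to retries
  latitude (writer side), unknown to reader
  audit.weight: no writer-side match
  audit.age: no writer-side match
  audit.factor: no writer-side match
  audit.weight (writer side), unknown to reader
  audit.age (writer side), unknown to reader
  audit.factor (writer side), unknown to reader
  breaking: (attrs, R1)
  breaking: (audit.age, R1)
  breaking: (audit.factor, R1)
  breaking: (audit.weight, R1)
  breaking: (duration, R1)
  forward on Account therefore BREAKING (5)
the other Account changes do not affect what is asked:
  field factor in record Money: tag 1 changed to 31 -> inert for the asked Account verdict: nothing fires
  added field latitude to record Account: required float64, tag 5 (in v2 it sits immediately before attrs) -> matters only for Account's backward compatibility — outside the asked direction

forward: BREAKING [(attrs, R1), (audit.age, R1), (audit.factor, R1), (audit.weight, R1), (duration, R1)]


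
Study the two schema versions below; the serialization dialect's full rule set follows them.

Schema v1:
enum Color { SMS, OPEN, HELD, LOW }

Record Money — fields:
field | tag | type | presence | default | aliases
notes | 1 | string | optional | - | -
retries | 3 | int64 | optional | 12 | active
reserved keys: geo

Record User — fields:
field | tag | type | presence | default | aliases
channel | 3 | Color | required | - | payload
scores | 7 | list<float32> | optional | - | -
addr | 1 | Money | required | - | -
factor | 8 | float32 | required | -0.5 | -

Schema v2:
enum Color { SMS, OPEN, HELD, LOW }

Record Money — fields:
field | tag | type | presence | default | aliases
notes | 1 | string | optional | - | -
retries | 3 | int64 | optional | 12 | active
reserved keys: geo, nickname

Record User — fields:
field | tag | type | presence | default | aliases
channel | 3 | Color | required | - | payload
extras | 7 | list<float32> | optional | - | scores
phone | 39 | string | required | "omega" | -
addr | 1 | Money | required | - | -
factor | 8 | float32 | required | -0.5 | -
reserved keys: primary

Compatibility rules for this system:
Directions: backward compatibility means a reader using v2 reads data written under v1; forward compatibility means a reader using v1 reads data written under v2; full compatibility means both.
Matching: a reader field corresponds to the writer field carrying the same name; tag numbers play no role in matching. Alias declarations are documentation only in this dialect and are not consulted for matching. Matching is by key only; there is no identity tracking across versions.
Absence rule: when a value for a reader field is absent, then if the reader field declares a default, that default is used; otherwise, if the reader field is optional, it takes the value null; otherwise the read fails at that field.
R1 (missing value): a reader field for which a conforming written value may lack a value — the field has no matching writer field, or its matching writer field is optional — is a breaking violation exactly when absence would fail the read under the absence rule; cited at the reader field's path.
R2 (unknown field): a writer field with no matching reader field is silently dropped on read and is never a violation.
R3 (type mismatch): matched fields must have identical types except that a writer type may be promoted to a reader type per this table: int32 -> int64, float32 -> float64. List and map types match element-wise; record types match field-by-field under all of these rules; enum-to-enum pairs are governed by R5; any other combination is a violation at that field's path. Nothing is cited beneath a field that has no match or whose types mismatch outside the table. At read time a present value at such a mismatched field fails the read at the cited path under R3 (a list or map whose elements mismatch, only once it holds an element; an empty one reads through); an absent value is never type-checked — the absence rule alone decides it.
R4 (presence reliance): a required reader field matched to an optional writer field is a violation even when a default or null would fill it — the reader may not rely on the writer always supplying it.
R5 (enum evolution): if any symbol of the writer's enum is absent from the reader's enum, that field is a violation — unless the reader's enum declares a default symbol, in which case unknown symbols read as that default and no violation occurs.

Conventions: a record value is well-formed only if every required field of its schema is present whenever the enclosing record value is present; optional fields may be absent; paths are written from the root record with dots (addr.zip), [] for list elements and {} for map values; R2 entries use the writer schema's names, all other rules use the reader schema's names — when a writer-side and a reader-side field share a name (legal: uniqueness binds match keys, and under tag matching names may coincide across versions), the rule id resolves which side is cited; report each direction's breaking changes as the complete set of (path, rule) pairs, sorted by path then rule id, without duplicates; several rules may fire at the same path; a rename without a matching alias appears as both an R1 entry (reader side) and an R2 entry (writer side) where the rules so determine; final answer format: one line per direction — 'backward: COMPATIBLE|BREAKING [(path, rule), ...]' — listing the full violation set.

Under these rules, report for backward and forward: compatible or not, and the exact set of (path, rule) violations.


each type pair in User: writer, then reader
backward for User (reader v2, writer v1):
  channel <- channel (Color -> Color, writer required)
  extras: no writer match
  phone: no writer match
  addr <- addr (Money -> Money, writer required)
  factor <- factor (float32 -> float32, writer required)
  writer field scores has no reader counterpart
  addr.notes <- addr.notes (string -> string, writer optional)
  addr.retries <- addr.retries (int64 -> int64, writer optional)
  => backward verdict for User: COMPATIBLE, no violations
forward for User (reader v1, writer v2):
  channel <- channel (Color -> Color, writer required)
  scores: no writer match
  addr <- addr (Money -> Money, writer required)
  factor <- factor (float32 -> float32, writer required)
  writer field extras has no reader counterpart
  writer field phone has no reader counterpart
  addr.notes <- addr.notes (string -> string, writer optional)
  addr.retries <- addr.retries (int64 -> int64, writer optional)
  => forward verdict for User: COMPATIBLE, no violations

backward: COMPATIBLE []; forward: COMPATIBLE []


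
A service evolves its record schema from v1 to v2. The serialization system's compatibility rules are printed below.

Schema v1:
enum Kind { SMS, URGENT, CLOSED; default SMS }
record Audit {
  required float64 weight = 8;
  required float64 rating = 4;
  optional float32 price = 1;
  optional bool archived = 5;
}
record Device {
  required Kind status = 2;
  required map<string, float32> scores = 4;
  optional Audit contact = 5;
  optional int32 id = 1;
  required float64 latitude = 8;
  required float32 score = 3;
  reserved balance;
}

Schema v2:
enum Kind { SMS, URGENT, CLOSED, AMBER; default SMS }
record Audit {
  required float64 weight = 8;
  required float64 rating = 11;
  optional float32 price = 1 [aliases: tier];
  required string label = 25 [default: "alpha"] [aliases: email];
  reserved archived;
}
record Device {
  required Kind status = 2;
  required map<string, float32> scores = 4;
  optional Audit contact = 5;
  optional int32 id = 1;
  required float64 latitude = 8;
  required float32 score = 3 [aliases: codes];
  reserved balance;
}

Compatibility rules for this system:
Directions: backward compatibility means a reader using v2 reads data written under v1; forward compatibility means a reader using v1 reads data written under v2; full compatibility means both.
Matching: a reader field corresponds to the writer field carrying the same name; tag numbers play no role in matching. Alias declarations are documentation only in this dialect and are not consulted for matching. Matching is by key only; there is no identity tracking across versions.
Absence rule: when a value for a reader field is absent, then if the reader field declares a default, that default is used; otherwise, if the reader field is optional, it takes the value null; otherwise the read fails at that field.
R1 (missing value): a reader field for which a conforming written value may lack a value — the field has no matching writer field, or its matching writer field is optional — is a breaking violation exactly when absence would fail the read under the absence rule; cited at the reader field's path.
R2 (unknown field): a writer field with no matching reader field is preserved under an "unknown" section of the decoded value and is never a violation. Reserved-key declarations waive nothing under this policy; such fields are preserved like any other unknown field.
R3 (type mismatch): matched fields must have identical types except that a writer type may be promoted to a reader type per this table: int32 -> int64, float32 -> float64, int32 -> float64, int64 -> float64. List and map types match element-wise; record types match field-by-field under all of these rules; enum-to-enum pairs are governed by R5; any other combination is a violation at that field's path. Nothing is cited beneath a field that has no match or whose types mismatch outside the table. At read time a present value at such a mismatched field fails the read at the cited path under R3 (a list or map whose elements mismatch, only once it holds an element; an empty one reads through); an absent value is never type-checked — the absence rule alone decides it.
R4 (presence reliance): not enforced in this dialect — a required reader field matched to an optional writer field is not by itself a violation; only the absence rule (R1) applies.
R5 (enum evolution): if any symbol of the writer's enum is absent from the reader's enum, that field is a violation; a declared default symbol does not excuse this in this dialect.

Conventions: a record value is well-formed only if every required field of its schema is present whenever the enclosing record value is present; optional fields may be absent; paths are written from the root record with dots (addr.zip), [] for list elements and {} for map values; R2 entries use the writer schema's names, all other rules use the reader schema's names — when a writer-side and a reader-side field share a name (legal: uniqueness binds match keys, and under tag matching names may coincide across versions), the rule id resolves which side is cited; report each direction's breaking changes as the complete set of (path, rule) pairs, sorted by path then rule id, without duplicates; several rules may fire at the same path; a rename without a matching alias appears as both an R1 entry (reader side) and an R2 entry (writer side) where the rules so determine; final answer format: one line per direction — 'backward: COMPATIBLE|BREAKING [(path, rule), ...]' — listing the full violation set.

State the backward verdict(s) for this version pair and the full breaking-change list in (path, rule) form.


in Device below, arrows point writer -> reader
backward for Device (reader v2, writer v1):
  writer required, Kind -> Kind: reader status maps from writer status
  writer required, map<string, float32> -> map<string, float32>: reader scores maps from writer scores
  writer optional, Audit -> Audit: reader contact maps from writer contact
  writer optional, int32 -> int32: reader id maps from writer id
  writer required, float64 -> float64: reader latitude maps from writer latitude
  writer required, float32 -> float32: reader score maps from writer score
  writer required, float64 -> float64: reader contact.weight maps from writer contact.weight
  writer required, float64 -> float64: reader contact.rating maps from writer contact.rating
  writer optional, float32 -> float32: reader contact.price maps from writer contact.price
  contact.label: no writer match
  writer contact.archived: unknown to reader
  => no violations; backward on Device: COMPATIBLE
diffs on Device not affecting the asked answer:
  added field label to record Audit: required string, tag 25, default "alpha" (in v2 it sits last) -> no rule fires on it in Device's dialect; the asked verdict holds
  field rating in record Audit: tag 4 changed to 11 -> no rule fires on it in Device's dialect; the asked verdict holds
  enum Kind (field status in record Device): symbol AMBER added -> fires only in the forward direction of Device, which is not asked here
  removed field archived from record Audit (its key "archived" joins the reserved list) -> no rule fires on it in Device's dialect; the asked verdict holds

backward: COMPATIBLE []


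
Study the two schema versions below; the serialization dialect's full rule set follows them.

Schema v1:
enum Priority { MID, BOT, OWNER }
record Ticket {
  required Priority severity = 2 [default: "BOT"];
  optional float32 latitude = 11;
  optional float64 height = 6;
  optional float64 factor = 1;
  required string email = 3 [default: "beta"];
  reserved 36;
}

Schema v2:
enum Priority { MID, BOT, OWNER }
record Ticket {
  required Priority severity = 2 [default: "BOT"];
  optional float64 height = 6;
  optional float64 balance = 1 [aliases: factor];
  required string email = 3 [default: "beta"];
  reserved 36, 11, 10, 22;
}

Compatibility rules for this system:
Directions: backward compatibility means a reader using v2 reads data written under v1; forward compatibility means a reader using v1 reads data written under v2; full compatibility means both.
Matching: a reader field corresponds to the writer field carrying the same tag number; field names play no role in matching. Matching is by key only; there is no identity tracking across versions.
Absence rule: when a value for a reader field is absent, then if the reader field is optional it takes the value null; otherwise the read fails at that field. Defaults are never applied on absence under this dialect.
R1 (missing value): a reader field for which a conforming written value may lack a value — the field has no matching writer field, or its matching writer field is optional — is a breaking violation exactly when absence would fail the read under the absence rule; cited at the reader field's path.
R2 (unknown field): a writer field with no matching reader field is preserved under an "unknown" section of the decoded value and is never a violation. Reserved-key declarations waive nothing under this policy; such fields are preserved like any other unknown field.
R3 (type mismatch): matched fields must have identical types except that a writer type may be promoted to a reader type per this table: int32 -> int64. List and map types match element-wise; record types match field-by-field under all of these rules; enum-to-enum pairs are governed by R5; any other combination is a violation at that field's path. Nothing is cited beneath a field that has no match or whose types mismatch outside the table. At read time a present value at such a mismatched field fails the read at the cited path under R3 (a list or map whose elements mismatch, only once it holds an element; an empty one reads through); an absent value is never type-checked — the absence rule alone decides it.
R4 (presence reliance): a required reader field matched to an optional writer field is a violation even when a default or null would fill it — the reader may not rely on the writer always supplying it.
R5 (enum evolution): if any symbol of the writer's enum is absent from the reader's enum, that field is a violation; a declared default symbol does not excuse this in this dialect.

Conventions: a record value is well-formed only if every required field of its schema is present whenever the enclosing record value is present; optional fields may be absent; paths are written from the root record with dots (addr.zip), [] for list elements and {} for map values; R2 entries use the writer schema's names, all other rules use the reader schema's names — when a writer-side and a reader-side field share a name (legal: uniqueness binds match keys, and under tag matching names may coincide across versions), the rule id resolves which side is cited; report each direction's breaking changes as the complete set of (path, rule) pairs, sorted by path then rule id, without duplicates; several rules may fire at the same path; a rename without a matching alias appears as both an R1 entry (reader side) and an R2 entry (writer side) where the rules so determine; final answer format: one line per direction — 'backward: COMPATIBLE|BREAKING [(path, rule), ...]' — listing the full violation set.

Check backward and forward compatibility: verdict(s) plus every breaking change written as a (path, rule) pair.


the writer's type comes first in each Ticket pair
backward on Ticket — v2 reading data written by v1:
  severity: paired with writer severity (Priority -> Priority; writer required)
  height: paired with writer height (float64 -> float64; writer optional)
  balance: paired with writer factor (float64 -> float64; writer optional)
  email: paired with writer email (string -> string; writer required)
  leftover writer field: latitude
  => backward: COMPATIBLE
forward on Ticket — v1 reading data written by v2:
  severity: paired with writer severity (Priority -> Priority; writer required)
  latitude has no writer counterpart
  height: paired with writer height (float64 -> float64; writer optional)
  factor: paired with writer balance (float64 -> float64; writer optional)
  email: paired with writer email (string -> string; writer required)
  => forward: COMPATIBLE

backward: COMPATIBLE []; forward: COMPATIBLE []


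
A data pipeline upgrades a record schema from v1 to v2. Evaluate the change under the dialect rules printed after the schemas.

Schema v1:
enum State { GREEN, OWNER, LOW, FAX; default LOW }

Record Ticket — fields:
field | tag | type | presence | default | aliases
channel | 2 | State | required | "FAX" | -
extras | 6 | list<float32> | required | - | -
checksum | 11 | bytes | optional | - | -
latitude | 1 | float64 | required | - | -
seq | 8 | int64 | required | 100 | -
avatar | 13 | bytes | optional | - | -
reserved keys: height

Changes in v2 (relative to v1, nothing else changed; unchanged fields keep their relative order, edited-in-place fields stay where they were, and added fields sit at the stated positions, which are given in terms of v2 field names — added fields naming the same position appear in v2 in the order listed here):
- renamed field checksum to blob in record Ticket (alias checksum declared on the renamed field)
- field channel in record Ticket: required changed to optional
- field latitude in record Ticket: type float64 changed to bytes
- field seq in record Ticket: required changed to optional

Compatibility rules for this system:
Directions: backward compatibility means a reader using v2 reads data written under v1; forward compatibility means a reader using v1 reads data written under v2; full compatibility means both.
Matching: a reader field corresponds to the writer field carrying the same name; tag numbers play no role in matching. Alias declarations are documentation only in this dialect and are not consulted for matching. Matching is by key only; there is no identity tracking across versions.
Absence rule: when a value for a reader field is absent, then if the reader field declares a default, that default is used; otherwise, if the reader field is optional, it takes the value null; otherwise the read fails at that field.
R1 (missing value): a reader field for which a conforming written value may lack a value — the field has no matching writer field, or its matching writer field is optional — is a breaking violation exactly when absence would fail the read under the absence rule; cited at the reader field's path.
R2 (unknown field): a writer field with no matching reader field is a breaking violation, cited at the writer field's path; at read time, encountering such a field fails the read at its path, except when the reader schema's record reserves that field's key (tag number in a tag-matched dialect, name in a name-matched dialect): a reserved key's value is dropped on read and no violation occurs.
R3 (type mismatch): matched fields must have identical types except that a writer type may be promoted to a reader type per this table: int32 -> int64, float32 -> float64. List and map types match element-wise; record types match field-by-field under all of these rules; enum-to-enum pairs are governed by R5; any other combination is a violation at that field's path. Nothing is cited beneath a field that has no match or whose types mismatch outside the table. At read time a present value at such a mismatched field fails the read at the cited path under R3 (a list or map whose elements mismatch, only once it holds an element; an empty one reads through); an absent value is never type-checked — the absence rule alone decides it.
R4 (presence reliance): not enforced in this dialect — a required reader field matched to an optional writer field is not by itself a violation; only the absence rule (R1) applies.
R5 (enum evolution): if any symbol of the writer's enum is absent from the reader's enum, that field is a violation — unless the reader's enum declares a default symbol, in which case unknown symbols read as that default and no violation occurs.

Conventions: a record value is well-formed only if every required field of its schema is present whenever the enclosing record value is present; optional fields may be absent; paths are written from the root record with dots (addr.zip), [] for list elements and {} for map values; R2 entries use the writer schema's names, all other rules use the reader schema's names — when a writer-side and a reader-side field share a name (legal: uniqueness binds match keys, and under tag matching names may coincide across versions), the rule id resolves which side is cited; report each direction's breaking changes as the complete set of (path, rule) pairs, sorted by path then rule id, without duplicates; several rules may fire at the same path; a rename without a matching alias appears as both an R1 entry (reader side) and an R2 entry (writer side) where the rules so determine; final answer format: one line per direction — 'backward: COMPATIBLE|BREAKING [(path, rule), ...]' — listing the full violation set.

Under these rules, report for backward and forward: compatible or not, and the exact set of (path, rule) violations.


backward: BREAKING [(checksum, R2), (latitude, R3)]; forward: BREAKING [(blob, R2), (latitude, R3)]

the writer's type comes first in each Ticket pair
backward pass over Ticket, reader schema v2, writer schema v1:
  channel: State -> State, writer required; from channel
  extras: list<float32> -> list<float32>, writer required; from extras
  no writer field matches reader blob
  latitude: float64 -> bytes, writer required; from latitude
  seq: int64 -> int64, writer required; from seq
  avatar: bytes -> bytes, writer optional; from avatar
  writer checksum: unknown to reader
  breaking: (checksum, R2)
  breaking: (latitude, R3)
  => backward verdict for Ticket: BREAKING, 2 violation(s)
forward pass over Ticket, reader schema v1, writer schema v2:
  channel: State -> State, writer optional; from channel
  extras: list<float32> -> list<float32>, writer required; from extras
  no writer field matches reader checksum
  latitude: bytes -> float64, writer required; from latitude
  seq: int64 -> int64, writer optional; from seq
  avatar: bytes -> bytes, writer optional; from avatar
  writer blob: unknown to reader
  breaking: (blob, R2)
  breaking: (latitude, R3)
  => forward verdict for Ticket: BREAKING, 2 violation(s)


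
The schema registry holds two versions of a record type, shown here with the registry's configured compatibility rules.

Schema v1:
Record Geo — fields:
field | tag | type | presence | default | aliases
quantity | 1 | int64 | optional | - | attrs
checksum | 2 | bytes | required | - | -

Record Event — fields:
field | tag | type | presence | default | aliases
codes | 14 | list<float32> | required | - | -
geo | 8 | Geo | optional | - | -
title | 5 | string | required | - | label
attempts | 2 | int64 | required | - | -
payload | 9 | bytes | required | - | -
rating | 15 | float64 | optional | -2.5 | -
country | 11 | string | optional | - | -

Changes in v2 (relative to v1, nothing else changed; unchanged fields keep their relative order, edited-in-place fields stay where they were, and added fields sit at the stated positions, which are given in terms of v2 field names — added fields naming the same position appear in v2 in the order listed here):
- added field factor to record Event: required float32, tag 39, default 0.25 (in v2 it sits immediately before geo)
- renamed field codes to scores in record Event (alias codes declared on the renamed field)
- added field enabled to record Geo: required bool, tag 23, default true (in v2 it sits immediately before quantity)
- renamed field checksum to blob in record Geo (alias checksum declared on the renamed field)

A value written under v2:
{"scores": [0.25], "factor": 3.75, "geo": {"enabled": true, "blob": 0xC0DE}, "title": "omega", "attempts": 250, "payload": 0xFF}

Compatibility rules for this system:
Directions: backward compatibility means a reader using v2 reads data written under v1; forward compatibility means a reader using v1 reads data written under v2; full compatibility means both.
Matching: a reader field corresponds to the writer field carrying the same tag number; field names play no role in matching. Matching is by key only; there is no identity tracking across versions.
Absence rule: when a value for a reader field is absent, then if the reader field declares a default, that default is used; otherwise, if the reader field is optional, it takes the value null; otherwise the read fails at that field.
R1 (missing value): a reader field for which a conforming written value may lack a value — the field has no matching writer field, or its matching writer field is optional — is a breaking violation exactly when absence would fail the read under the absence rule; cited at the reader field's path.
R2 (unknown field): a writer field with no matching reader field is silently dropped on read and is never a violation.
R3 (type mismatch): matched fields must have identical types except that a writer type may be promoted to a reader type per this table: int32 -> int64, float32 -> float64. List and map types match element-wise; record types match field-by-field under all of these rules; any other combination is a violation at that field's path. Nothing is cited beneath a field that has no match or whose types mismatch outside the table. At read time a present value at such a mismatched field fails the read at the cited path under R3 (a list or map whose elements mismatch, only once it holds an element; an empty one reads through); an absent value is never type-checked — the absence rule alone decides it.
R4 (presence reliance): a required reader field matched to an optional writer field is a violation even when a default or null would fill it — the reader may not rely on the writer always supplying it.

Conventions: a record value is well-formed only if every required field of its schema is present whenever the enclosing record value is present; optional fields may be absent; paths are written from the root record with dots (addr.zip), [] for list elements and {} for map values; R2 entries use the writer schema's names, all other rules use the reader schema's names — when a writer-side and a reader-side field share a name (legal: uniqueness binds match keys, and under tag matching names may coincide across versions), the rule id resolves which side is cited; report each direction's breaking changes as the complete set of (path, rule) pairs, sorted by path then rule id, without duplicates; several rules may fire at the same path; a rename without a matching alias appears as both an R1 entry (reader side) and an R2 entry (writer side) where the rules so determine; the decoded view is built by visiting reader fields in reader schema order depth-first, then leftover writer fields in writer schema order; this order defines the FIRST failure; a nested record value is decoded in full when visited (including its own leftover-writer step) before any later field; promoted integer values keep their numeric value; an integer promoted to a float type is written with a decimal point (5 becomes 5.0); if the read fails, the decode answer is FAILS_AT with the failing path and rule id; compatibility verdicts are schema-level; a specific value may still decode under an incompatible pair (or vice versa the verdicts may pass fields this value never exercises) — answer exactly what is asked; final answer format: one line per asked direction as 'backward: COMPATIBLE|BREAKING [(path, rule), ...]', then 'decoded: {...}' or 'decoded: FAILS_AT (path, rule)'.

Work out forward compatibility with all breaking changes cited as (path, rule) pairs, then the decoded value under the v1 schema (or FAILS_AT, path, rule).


arrows below run writer -> reader for Event
forward for Event (reader v1, writer v2):
  codes: paired with writer scores (list<float32> -> list<float32>; writer required)
  geo: paired with writer geo (Geo -> Geo; writer optional)
  title: paired with writer title (string -> string; writer required)
  attempts: paired with writer attempts (int64 -> int64; writer required)
  payload: paired with writer payload (bytes -> bytes; writer required)
  rating: paired with writer rating (float64 -> float64; writer optional)
  country: paired with writer country (string -> string; writer optional)
  factor (writer side), unknown to reader
  geo.quantity: paired with writer geo.quantity (int64 -> int64; writer optional)
  geo.checksum: paired with writer geo.blob (bytes -> bytes; writer required)
  geo.enabled (writer side), unknown to reader
  => no violations; forward on Event: COMPATIBLE
migrating the Event value to v1:
  codes := [0.25] (from writer scores)
  geo.quantity := null (absent, optional -> null)
  geo.checksum := 0xC0DE (from writer blob)
  writer geo.enabled: unknown -> dropped
  title := "omega"
  attempts := 250
  payload := 0xFF
  rating := -2.5 (absent -> default)
  country := null (absent, optional -> null)
  writer factor: unknown -> dropped
  => decoded: {"codes": [0.25], "geo": {"quantity": null, "checksum": 0xC0DE}, "title": "omega", "attempts": 250, "payload": 0xFF, "rating": -2.5, "country": null}
remaining Event differences; none change what is asked:
  added field factor to record Event: required float32, tag 39, default 0.25 (in v2 it sits immediately before geo) -> inert for the asked Event verdict: nothing fires
  renamed field codes to scores in record Event (alias codes declared on the renamed field) -> inert for the asked Event verdict: nothing fires
  added field enabled to record Geo: required bool, tag 23, default true (in v2 it sits immediately before quantity) -> inert for the asked Event verdict: nothing fires
  renamed field checksum to blob in record Geo (alias checksum declared on the renamed field) -> inert for the asked Event verdict: nothing fires

forward: COMPATIBLE []; decoded: {"codes": [0.25], "geo": {"quantity": null, "checksum": 0xC0DE}, "title": "omega", "attempts": 250, "payload": 0xFF, "rating": -2.5, "country": null}
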